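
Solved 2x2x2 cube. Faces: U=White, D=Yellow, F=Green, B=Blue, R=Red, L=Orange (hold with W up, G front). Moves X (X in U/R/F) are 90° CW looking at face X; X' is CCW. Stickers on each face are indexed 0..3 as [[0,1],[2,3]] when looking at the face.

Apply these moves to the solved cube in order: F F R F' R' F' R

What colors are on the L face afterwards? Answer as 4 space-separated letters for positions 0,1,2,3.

Answer: O Y O O

Derivation:
After move 1 (F): F=GGGG U=WWOO R=WRWR D=RRYY L=OYOY
After move 2 (F): F=GGGG U=WWYY R=OROR D=WWYY L=OROR
After move 3 (R): R=OORR U=WGYG F=GWGY D=WBYB B=YBWB
After move 4 (F'): F=WYGG U=WGOR R=BOWR D=RRYB L=OGOY
After move 5 (R'): R=ORBW U=WWOY F=WGGR D=RYYG B=BBRB
After move 6 (F'): F=GRWG U=WWOB R=YRRW D=GYYG L=OYOO
After move 7 (R): R=RYWR U=WROG F=GYWG D=GRYB B=BBWB
Query: L face = OYOO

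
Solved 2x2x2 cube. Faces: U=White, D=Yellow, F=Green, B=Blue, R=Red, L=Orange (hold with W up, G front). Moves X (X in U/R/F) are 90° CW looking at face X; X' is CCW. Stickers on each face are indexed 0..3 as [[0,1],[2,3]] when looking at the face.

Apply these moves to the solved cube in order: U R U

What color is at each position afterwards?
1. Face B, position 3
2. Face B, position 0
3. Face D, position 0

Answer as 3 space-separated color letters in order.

After move 1 (U): U=WWWW F=RRGG R=BBRR B=OOBB L=GGOO
After move 2 (R): R=RBRB U=WRWG F=RYGY D=YBYO B=WOWB
After move 3 (U): U=WWGR F=RBGY R=WORB B=GGWB L=RYOO
Query 1: B[3] = B
Query 2: B[0] = G
Query 3: D[0] = Y

Answer: B G Y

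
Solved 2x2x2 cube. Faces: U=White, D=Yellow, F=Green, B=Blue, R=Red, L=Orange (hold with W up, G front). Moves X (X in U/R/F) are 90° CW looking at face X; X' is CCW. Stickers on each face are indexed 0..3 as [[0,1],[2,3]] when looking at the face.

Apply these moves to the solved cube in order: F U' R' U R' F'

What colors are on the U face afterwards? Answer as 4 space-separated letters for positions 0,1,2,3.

After move 1 (F): F=GGGG U=WWOO R=WRWR D=RRYY L=OYOY
After move 2 (U'): U=WOWO F=OYGG R=GGWR B=WRBB L=BBOY
After move 3 (R'): R=GRGW U=WBWW F=OOGO D=RYYG B=YRRB
After move 4 (U): U=WWWB F=GRGO R=YRGW B=BBRB L=OOOY
After move 5 (R'): R=RWYG U=WRWB F=GWGB D=RRYO B=GBYB
After move 6 (F'): F=WBGG U=WRRY R=RWRG D=OYYO L=OBOW
Query: U face = WRRY

Answer: W R R Y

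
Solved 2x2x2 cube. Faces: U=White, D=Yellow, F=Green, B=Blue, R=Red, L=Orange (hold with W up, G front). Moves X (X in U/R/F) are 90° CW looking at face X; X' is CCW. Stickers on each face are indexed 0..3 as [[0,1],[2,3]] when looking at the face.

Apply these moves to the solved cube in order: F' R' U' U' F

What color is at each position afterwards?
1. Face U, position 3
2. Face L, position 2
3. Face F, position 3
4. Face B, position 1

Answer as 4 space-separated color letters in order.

Answer: R O B W

Derivation:
After move 1 (F'): F=GGGG U=WWRR R=YRYR D=OOYY L=OWOW
After move 2 (R'): R=RRYY U=WBRB F=GWGR D=OGYG B=YBOB
After move 3 (U'): U=BBWR F=OWGR R=GWYY B=RROB L=YBOW
After move 4 (U'): U=BRBW F=YBGR R=OWYY B=GWOB L=RROW
After move 5 (F): F=GYRB U=BRWR R=BWWY D=YOYG L=ROOG
Query 1: U[3] = R
Query 2: L[2] = O
Query 3: F[3] = B
Query 4: B[1] = W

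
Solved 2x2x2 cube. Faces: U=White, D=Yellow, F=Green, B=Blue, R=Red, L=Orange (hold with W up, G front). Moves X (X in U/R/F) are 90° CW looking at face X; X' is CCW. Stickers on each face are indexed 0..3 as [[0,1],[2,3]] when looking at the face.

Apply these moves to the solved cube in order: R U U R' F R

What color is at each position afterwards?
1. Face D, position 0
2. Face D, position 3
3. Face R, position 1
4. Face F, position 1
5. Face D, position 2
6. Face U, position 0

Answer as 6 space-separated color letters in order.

Answer: O B G O Y G

Derivation:
After move 1 (R): R=RRRR U=WGWG F=GYGY D=YBYB B=WBWB
After move 2 (U): U=WWGG F=RRGY R=WBRR B=OOWB L=GYOO
After move 3 (U): U=GWGW F=WBGY R=OORR B=GYWB L=RROO
After move 4 (R'): R=OROR U=GWGG F=WWGW D=YBYY B=BYBB
After move 5 (F): F=GWWW U=GWOR R=GRGR D=OOYY L=RYOB
After move 6 (R): R=GGRR U=GWOW F=GOWY D=OBYB B=RYWB
Query 1: D[0] = O
Query 2: D[3] = B
Query 3: R[1] = G
Query 4: F[1] = O
Query 5: D[2] = Y
Query 6: U[0] = G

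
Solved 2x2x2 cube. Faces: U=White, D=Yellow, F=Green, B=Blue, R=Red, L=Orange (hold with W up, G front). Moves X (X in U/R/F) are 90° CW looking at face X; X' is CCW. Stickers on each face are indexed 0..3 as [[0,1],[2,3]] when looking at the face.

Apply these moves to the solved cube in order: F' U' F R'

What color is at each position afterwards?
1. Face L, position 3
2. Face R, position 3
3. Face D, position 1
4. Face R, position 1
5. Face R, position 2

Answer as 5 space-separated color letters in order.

After move 1 (F'): F=GGGG U=WWRR R=YRYR D=OOYY L=OWOW
After move 2 (U'): U=WRWR F=OWGG R=GGYR B=YRBB L=BBOW
After move 3 (F): F=GOGW U=WRWB R=WGRR D=YGYY L=BOOO
After move 4 (R'): R=GRWR U=WBWY F=GRGB D=YOYW B=YRGB
Query 1: L[3] = O
Query 2: R[3] = R
Query 3: D[1] = O
Query 4: R[1] = R
Query 5: R[2] = W

Answer: O R O R W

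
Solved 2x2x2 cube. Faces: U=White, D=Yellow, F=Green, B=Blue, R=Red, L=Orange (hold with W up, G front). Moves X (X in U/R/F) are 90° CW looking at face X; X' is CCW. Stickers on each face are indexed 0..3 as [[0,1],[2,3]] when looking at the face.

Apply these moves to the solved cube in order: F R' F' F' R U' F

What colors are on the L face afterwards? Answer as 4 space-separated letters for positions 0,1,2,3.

After move 1 (F): F=GGGG U=WWOO R=WRWR D=RRYY L=OYOY
After move 2 (R'): R=RRWW U=WBOB F=GWGO D=RGYG B=YBRB
After move 3 (F'): F=WOGG U=WBRW R=GRRW D=YYYG L=OBOO
After move 4 (F'): F=OGWG U=WBGR R=YRYW D=BOYG L=OWOR
After move 5 (R): R=YYWR U=WGGG F=OOWG D=BRYY B=RBBB
After move 6 (U'): U=GGWG F=OWWG R=OOWR B=YYBB L=RBOR
After move 7 (F): F=WOGW U=GGRB R=WOGR D=WOYY L=RBOR
Query: L face = RBOR

Answer: R B O R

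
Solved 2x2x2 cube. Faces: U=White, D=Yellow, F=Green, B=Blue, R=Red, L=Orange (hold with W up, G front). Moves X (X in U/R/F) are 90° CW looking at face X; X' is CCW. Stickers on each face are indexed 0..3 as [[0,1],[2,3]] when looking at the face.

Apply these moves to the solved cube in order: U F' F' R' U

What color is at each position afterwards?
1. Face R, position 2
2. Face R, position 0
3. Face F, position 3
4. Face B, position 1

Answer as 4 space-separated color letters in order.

After move 1 (U): U=WWWW F=RRGG R=BBRR B=OOBB L=GGOO
After move 2 (F'): F=RGRG U=WWBR R=YBYR D=GOYY L=GWOW
After move 3 (F'): F=GGRR U=WWYY R=OBGR D=WWYY L=GROB
After move 4 (R'): R=BROG U=WBYO F=GWRY D=WGYR B=YOWB
After move 5 (U): U=YWOB F=BRRY R=YOOG B=GRWB L=GWOB
Query 1: R[2] = O
Query 2: R[0] = Y
Query 3: F[3] = Y
Query 4: B[1] = R

Answer: O Y Y R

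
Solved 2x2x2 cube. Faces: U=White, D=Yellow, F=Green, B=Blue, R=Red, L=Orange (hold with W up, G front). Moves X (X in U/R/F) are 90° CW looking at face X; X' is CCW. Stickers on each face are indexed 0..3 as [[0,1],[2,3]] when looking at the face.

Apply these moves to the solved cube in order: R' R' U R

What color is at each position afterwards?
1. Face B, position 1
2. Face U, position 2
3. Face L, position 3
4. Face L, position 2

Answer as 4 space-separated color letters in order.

After move 1 (R'): R=RRRR U=WBWB F=GWGW D=YGYG B=YBYB
After move 2 (R'): R=RRRR U=WYWY F=GBGB D=YWYW B=GBGB
After move 3 (U): U=WWYY F=RRGB R=GBRR B=OOGB L=GBOO
After move 4 (R): R=RGRB U=WRYB F=RWGW D=YGYO B=YOWB
Query 1: B[1] = O
Query 2: U[2] = Y
Query 3: L[3] = O
Query 4: L[2] = O

Answer: O Y O O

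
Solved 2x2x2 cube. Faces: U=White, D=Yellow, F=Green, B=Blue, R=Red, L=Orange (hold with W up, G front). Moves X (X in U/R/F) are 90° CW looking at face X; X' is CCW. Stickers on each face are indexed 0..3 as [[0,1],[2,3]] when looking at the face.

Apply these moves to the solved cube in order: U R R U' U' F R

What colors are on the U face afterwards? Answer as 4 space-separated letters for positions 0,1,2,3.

After move 1 (U): U=WWWW F=RRGG R=BBRR B=OOBB L=GGOO
After move 2 (R): R=RBRB U=WRWG F=RYGY D=YBYO B=WOWB
After move 3 (R): R=RRBB U=WYWY F=RBGO D=YWYW B=GORB
After move 4 (U'): U=YYWW F=GGGO R=RBBB B=RRRB L=GOOO
After move 5 (U'): U=YWYW F=GOGO R=GGBB B=RBRB L=RROO
After move 6 (F): F=GGOO U=YWOR R=YGWB D=BGYW L=RYOW
After move 7 (R): R=WYBG U=YGOO F=GGOW D=BRYR B=RBWB
Query: U face = YGOO

Answer: Y G O O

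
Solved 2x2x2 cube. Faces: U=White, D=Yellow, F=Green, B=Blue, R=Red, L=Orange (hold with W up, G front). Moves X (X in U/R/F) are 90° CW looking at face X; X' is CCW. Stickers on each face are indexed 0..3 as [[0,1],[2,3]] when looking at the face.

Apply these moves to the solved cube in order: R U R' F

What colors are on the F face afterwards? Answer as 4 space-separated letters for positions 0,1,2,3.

Answer: G R G W

Derivation:
After move 1 (R): R=RRRR U=WGWG F=GYGY D=YBYB B=WBWB
After move 2 (U): U=WWGG F=RRGY R=WBRR B=OOWB L=GYOO
After move 3 (R'): R=BRWR U=WWGO F=RWGG D=YRYY B=BOBB
After move 4 (F): F=GRGW U=WWOY R=GROR D=WBYY L=GYOR
Query: F face = GRGW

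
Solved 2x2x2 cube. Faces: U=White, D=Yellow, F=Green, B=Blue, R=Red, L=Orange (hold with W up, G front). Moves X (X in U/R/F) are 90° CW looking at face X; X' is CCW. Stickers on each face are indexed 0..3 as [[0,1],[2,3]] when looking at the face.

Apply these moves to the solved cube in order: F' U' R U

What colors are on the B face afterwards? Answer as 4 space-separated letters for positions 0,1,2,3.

After move 1 (F'): F=GGGG U=WWRR R=YRYR D=OOYY L=OWOW
After move 2 (U'): U=WRWR F=OWGG R=GGYR B=YRBB L=BBOW
After move 3 (R): R=YGRG U=WWWG F=OOGY D=OBYY B=RRRB
After move 4 (U): U=WWGW F=YGGY R=RRRG B=BBRB L=OOOW
Query: B face = BBRB

Answer: B B R B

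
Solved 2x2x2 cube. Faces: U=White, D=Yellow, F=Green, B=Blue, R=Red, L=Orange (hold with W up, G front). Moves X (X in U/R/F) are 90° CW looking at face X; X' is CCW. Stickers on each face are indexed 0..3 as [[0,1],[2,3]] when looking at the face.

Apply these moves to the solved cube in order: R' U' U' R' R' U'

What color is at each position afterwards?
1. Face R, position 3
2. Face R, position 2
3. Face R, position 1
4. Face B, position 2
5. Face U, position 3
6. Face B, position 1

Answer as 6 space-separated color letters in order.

After move 1 (R'): R=RRRR U=WBWB F=GWGW D=YGYG B=YBYB
After move 2 (U'): U=BBWW F=OOGW R=GWRR B=RRYB L=YBOO
After move 3 (U'): U=BWBW F=YBGW R=OORR B=GWYB L=RROO
After move 4 (R'): R=OROR U=BYBG F=YWGW D=YBYW B=GWGB
After move 5 (R'): R=RROO U=BGBG F=YYGG D=YWYW B=WWBB
After move 6 (U'): U=GGBB F=RRGG R=YYOO B=RRBB L=WWOO
Query 1: R[3] = O
Query 2: R[2] = O
Query 3: R[1] = Y
Query 4: B[2] = B
Query 5: U[3] = B
Query 6: B[1] = R

Answer: O O Y B B R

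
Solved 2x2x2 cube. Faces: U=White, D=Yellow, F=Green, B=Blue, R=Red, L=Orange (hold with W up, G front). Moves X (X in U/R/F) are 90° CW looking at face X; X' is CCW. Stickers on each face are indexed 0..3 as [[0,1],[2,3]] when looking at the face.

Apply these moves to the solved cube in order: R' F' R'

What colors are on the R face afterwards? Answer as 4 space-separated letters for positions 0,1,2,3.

Answer: R R G Y

Derivation:
After move 1 (R'): R=RRRR U=WBWB F=GWGW D=YGYG B=YBYB
After move 2 (F'): F=WWGG U=WBRR R=GRYR D=OOYG L=OBOW
After move 3 (R'): R=RRGY U=WYRY F=WBGR D=OWYG B=GBOB
Query: R face = RRGY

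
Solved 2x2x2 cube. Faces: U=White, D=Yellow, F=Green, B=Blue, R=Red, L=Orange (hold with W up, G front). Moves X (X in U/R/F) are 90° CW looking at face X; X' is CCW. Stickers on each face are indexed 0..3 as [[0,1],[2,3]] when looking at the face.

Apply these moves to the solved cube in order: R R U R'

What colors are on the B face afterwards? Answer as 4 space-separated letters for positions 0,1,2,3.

Answer: W O W B

Derivation:
After move 1 (R): R=RRRR U=WGWG F=GYGY D=YBYB B=WBWB
After move 2 (R): R=RRRR U=WYWY F=GBGB D=YWYW B=GBGB
After move 3 (U): U=WWYY F=RRGB R=GBRR B=OOGB L=GBOO
After move 4 (R'): R=BRGR U=WGYO F=RWGY D=YRYB B=WOWB
Query: B face = WOWB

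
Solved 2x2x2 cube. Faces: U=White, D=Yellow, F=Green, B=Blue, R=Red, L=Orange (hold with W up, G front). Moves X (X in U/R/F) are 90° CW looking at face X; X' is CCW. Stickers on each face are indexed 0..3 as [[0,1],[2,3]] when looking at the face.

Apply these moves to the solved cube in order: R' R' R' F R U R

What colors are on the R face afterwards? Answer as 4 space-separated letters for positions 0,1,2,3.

After move 1 (R'): R=RRRR U=WBWB F=GWGW D=YGYG B=YBYB
After move 2 (R'): R=RRRR U=WYWY F=GBGB D=YWYW B=GBGB
After move 3 (R'): R=RRRR U=WGWG F=GYGY D=YBYB B=WBWB
After move 4 (F): F=GGYY U=WGOO R=WRGR D=RRYB L=OYOB
After move 5 (R): R=GWRR U=WGOY F=GRYB D=RWYW B=OBGB
After move 6 (U): U=OWYG F=GWYB R=OBRR B=OYGB L=GROB
After move 7 (R): R=RORB U=OWYB F=GWYW D=RGYO B=GYWB
Query: R face = RORB

Answer: R O R B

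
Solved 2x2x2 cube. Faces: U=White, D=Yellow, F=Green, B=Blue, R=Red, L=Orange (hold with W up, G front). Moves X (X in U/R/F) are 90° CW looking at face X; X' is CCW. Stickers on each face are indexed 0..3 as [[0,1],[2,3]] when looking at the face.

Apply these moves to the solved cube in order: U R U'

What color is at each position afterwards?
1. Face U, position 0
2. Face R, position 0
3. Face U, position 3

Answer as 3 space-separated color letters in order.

After move 1 (U): U=WWWW F=RRGG R=BBRR B=OOBB L=GGOO
After move 2 (R): R=RBRB U=WRWG F=RYGY D=YBYO B=WOWB
After move 3 (U'): U=RGWW F=GGGY R=RYRB B=RBWB L=WOOO
Query 1: U[0] = R
Query 2: R[0] = R
Query 3: U[3] = W

Answer: R R W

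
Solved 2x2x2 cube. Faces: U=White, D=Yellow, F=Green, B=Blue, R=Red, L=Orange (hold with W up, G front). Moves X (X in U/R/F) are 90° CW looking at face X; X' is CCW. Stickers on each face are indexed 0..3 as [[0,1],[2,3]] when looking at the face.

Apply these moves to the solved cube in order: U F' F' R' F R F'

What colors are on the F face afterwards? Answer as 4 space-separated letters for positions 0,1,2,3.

Answer: B R R Y

Derivation:
After move 1 (U): U=WWWW F=RRGG R=BBRR B=OOBB L=GGOO
After move 2 (F'): F=RGRG U=WWBR R=YBYR D=GOYY L=GWOW
After move 3 (F'): F=GGRR U=WWYY R=OBGR D=WWYY L=GROB
After move 4 (R'): R=BROG U=WBYO F=GWRY D=WGYR B=YOWB
After move 5 (F): F=RGYW U=WBBR R=YROG D=OBYR L=GWOG
After move 6 (R): R=OYGR U=WGBW F=RBYR D=OWYY B=ROBB
After move 7 (F'): F=BRRY U=WGOG R=WYOR D=WGYY L=GWOB
Query: F face = BRRY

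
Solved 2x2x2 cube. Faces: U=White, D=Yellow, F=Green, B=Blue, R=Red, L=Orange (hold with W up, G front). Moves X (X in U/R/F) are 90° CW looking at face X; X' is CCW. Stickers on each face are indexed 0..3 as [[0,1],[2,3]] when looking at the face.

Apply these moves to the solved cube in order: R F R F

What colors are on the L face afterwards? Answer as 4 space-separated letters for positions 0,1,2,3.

After move 1 (R): R=RRRR U=WGWG F=GYGY D=YBYB B=WBWB
After move 2 (F): F=GGYY U=WGOO R=WRGR D=RRYB L=OYOB
After move 3 (R): R=GWRR U=WGOY F=GRYB D=RWYW B=OBGB
After move 4 (F): F=YGBR U=WGBY R=OWYR D=RGYW L=OROW
Query: L face = OROW

Answer: O R O W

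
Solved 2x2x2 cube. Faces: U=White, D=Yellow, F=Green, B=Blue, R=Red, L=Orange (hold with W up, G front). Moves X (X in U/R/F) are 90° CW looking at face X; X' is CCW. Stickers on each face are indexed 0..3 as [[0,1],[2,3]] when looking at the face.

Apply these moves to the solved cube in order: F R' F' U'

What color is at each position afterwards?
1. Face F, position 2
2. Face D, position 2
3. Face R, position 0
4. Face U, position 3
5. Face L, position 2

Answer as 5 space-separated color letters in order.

After move 1 (F): F=GGGG U=WWOO R=WRWR D=RRYY L=OYOY
After move 2 (R'): R=RRWW U=WBOB F=GWGO D=RGYG B=YBRB
After move 3 (F'): F=WOGG U=WBRW R=GRRW D=YYYG L=OBOO
After move 4 (U'): U=BWWR F=OBGG R=WORW B=GRRB L=YBOO
Query 1: F[2] = G
Query 2: D[2] = Y
Query 3: R[0] = W
Query 4: U[3] = R
Query 5: L[2] = O

Answer: G Y W R O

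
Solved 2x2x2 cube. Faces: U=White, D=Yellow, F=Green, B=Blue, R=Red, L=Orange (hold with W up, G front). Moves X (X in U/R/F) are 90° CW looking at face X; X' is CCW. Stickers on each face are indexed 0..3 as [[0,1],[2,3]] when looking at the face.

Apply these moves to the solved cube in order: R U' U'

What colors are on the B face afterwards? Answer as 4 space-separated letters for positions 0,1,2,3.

After move 1 (R): R=RRRR U=WGWG F=GYGY D=YBYB B=WBWB
After move 2 (U'): U=GGWW F=OOGY R=GYRR B=RRWB L=WBOO
After move 3 (U'): U=GWGW F=WBGY R=OORR B=GYWB L=RROO
Query: B face = GYWB

Answer: G Y W B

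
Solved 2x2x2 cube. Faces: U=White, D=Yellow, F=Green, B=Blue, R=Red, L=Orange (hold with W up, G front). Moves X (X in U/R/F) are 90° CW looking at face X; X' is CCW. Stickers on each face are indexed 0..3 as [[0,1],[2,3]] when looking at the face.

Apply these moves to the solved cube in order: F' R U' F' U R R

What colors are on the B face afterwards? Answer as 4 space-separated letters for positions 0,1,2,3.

Answer: G R O B

Derivation:
After move 1 (F'): F=GGGG U=WWRR R=YRYR D=OOYY L=OWOW
After move 2 (R): R=YYRR U=WGRG F=GOGY D=OBYB B=RBWB
After move 3 (U'): U=GGWR F=OWGY R=GORR B=YYWB L=RBOW
After move 4 (F'): F=WYOG U=GGGR R=BOOR D=BWYB L=RROW
After move 5 (U): U=GGRG F=BOOG R=YYOR B=RRWB L=WYOW
After move 6 (R): R=OYRY U=GORG F=BWOB D=BWYR B=GRGB
After move 7 (R): R=ROYY U=GWRB F=BWOR D=BGYG B=GROB
Query: B face = GROB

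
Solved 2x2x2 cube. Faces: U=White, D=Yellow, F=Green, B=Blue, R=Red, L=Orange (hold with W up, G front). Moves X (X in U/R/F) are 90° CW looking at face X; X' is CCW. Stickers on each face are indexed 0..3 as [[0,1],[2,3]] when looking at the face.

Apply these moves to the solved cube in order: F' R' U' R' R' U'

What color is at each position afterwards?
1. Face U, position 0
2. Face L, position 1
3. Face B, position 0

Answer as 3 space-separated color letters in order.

After move 1 (F'): F=GGGG U=WWRR R=YRYR D=OOYY L=OWOW
After move 2 (R'): R=RRYY U=WBRB F=GWGR D=OGYG B=YBOB
After move 3 (U'): U=BBWR F=OWGR R=GWYY B=RROB L=YBOW
After move 4 (R'): R=WYGY U=BOWR F=OBGR D=OWYR B=GRGB
After move 5 (R'): R=YYWG U=BGWG F=OOGR D=OBYR B=RRWB
After move 6 (U'): U=GGBW F=YBGR R=OOWG B=YYWB L=RROW
Query 1: U[0] = G
Query 2: L[1] = R
Query 3: B[0] = Y

Answer: G R Y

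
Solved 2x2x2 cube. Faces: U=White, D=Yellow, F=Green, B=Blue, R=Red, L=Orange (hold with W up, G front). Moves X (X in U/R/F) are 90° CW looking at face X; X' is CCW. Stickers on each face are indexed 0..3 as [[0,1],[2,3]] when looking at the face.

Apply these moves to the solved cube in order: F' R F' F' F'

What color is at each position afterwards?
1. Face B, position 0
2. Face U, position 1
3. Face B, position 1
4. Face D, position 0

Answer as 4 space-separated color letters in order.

Answer: R G B R

Derivation:
After move 1 (F'): F=GGGG U=WWRR R=YRYR D=OOYY L=OWOW
After move 2 (R): R=YYRR U=WGRG F=GOGY D=OBYB B=RBWB
After move 3 (F'): F=OYGG U=WGYR R=BYOR D=WWYB L=OGOR
After move 4 (F'): F=YGOG U=WGBO R=WYWR D=GRYB L=OROY
After move 5 (F'): F=GGYO U=WGWW R=RYGR D=RYYB L=OOOB
Query 1: B[0] = R
Query 2: U[1] = G
Query 3: B[1] = B
Query 4: D[0] = R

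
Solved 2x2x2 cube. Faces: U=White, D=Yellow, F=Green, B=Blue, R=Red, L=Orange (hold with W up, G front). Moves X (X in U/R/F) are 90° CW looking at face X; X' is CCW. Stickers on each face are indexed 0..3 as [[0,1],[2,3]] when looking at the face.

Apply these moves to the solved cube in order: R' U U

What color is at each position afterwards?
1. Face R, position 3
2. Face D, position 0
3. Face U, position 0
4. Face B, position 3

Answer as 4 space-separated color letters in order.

After move 1 (R'): R=RRRR U=WBWB F=GWGW D=YGYG B=YBYB
After move 2 (U): U=WWBB F=RRGW R=YBRR B=OOYB L=GWOO
After move 3 (U): U=BWBW F=YBGW R=OORR B=GWYB L=RROO
Query 1: R[3] = R
Query 2: D[0] = Y
Query 3: U[0] = B
Query 4: B[3] = B

Answer: R Y B B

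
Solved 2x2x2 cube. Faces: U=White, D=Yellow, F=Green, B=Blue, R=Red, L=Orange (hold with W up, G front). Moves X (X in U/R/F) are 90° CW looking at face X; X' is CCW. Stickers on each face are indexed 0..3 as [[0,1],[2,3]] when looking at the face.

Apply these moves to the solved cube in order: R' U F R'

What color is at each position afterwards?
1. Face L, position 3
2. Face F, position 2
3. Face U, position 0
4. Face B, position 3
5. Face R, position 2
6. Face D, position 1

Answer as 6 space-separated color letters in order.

Answer: G W W B B R

Derivation:
After move 1 (R'): R=RRRR U=WBWB F=GWGW D=YGYG B=YBYB
After move 2 (U): U=WWBB F=RRGW R=YBRR B=OOYB L=GWOO
After move 3 (F): F=GRWR U=WWOW R=BBBR D=RYYG L=GYOG
After move 4 (R'): R=BRBB U=WYOO F=GWWW D=RRYR B=GOYB
Query 1: L[3] = G
Query 2: F[2] = W
Query 3: U[0] = W
Query 4: B[3] = B
Query 5: R[2] = B
Query 6: D[1] = R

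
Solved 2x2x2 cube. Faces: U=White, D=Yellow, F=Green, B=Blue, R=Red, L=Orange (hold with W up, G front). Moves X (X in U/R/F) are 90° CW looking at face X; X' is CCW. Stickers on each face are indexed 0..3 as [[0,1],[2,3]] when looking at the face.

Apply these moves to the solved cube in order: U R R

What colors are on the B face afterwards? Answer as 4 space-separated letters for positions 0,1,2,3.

After move 1 (U): U=WWWW F=RRGG R=BBRR B=OOBB L=GGOO
After move 2 (R): R=RBRB U=WRWG F=RYGY D=YBYO B=WOWB
After move 3 (R): R=RRBB U=WYWY F=RBGO D=YWYW B=GORB
Query: B face = GORB

Answer: G O R B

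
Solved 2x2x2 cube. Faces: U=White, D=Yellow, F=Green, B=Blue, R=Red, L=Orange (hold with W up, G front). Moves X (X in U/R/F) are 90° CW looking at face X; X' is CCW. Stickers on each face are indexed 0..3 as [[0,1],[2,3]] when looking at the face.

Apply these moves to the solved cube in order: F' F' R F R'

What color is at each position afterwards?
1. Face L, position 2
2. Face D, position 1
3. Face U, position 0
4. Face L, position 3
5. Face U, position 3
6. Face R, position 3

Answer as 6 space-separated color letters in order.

Answer: O G W B Y G

Derivation:
After move 1 (F'): F=GGGG U=WWRR R=YRYR D=OOYY L=OWOW
After move 2 (F'): F=GGGG U=WWYY R=OROR D=WWYY L=OROR
After move 3 (R): R=OORR U=WGYG F=GWGY D=WBYB B=YBWB
After move 4 (F): F=GGYW U=WGRR R=YOGR D=ROYB L=OWOB
After move 5 (R'): R=ORYG U=WWRY F=GGYR D=RGYW B=BBOB
Query 1: L[2] = O
Query 2: D[1] = G
Query 3: U[0] = W
Query 4: L[3] = B
Query 5: U[3] = Y
Query 6: R[3] = G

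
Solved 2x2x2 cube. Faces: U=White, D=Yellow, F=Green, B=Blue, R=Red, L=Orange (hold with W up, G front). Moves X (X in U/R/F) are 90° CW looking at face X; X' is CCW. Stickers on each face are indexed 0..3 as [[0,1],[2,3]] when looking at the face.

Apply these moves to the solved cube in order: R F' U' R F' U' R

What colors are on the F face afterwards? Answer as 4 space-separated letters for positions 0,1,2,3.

Answer: W W O B

Derivation:
After move 1 (R): R=RRRR U=WGWG F=GYGY D=YBYB B=WBWB
After move 2 (F'): F=YYGG U=WGRR R=BRYR D=OOYB L=OGOW
After move 3 (U'): U=GRWR F=OGGG R=YYYR B=BRWB L=WBOW
After move 4 (R): R=YYRY U=GGWG F=OOGB D=OWYB B=RRRB
After move 5 (F'): F=OBOG U=GGYR R=WYOY D=BWYB L=WGOW
After move 6 (U'): U=GRGY F=WGOG R=OBOY B=WYRB L=RROW
After move 7 (R): R=OOYB U=GGGG F=WWOB D=BRYW B=YYRB
Query: F face = WWOB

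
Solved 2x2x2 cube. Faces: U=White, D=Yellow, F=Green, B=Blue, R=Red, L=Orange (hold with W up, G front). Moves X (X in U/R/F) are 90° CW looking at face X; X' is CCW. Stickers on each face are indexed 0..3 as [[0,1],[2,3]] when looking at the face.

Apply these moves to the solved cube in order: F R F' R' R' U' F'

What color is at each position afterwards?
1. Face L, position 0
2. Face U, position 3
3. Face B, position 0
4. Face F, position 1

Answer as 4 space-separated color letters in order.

Answer: G W R O

Derivation:
After move 1 (F): F=GGGG U=WWOO R=WRWR D=RRYY L=OYOY
After move 2 (R): R=WWRR U=WGOG F=GRGY D=RBYB B=OBWB
After move 3 (F'): F=RYGG U=WGWR R=BWRR D=YYYB L=OGOO
After move 4 (R'): R=WRBR U=WWWO F=RGGR D=YYYG B=BBYB
After move 5 (R'): R=RRWB U=WYWB F=RWGO D=YGYR B=GBYB
After move 6 (U'): U=YBWW F=OGGO R=RWWB B=RRYB L=GBOO
After move 7 (F'): F=GOOG U=YBRW R=GWYB D=BOYR L=GWOW
Query 1: L[0] = G
Query 2: U[3] = W
Query 3: B[0] = R
Query 4: F[1] = O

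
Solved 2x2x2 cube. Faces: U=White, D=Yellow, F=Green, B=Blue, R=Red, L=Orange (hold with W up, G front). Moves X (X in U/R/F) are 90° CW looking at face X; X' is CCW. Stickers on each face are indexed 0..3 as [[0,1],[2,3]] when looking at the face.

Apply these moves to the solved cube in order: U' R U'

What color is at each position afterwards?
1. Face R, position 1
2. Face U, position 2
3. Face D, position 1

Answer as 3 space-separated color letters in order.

After move 1 (U'): U=WWWW F=OOGG R=GGRR B=RRBB L=BBOO
After move 2 (R): R=RGRG U=WOWG F=OYGY D=YBYR B=WRWB
After move 3 (U'): U=OGWW F=BBGY R=OYRG B=RGWB L=WROO
Query 1: R[1] = Y
Query 2: U[2] = W
Query 3: D[1] = B

Answer: Y W B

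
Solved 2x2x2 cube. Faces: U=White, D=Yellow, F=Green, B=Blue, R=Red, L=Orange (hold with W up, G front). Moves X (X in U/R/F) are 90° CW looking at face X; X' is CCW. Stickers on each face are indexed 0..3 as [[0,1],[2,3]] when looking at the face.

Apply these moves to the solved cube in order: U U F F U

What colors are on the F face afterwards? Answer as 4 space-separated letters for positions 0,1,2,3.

Answer: O O B B

Derivation:
After move 1 (U): U=WWWW F=RRGG R=BBRR B=OOBB L=GGOO
After move 2 (U): U=WWWW F=BBGG R=OORR B=GGBB L=RROO
After move 3 (F): F=GBGB U=WWOR R=WOWR D=ROYY L=RYOY
After move 4 (F): F=GGBB U=WWYY R=OORR D=WWYY L=RROO
After move 5 (U): U=YWYW F=OOBB R=GGRR B=RRBB L=GGOO
Query: F face = OOBB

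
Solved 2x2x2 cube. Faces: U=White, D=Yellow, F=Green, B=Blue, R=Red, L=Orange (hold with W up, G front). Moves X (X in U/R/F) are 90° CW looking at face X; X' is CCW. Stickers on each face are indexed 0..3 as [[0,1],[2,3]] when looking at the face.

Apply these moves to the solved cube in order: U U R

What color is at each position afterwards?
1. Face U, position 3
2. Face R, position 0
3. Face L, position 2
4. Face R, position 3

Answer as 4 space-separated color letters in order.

After move 1 (U): U=WWWW F=RRGG R=BBRR B=OOBB L=GGOO
After move 2 (U): U=WWWW F=BBGG R=OORR B=GGBB L=RROO
After move 3 (R): R=RORO U=WBWG F=BYGY D=YBYG B=WGWB
Query 1: U[3] = G
Query 2: R[0] = R
Query 3: L[2] = O
Query 4: R[3] = O

Answer: G R O O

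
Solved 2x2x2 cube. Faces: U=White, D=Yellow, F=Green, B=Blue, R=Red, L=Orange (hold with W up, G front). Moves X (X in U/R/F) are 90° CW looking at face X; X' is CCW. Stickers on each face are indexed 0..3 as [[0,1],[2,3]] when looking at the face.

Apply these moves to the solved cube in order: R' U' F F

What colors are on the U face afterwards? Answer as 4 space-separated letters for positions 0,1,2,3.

After move 1 (R'): R=RRRR U=WBWB F=GWGW D=YGYG B=YBYB
After move 2 (U'): U=BBWW F=OOGW R=GWRR B=RRYB L=YBOO
After move 3 (F): F=GOWO U=BBOB R=WWWR D=RGYG L=YYOG
After move 4 (F): F=WGOO U=BBGY R=OWBR D=WWYG L=YROG
Query: U face = BBGY

Answer: B B G Y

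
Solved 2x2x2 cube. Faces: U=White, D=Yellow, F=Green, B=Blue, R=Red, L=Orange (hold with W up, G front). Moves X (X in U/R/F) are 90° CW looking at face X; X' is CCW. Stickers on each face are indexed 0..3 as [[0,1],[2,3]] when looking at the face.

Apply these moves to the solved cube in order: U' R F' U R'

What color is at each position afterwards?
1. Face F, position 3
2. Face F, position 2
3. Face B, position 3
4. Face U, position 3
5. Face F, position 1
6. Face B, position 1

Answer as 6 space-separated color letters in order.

Answer: O O B B W G

Derivation:
After move 1 (U'): U=WWWW F=OOGG R=GGRR B=RRBB L=BBOO
After move 2 (R): R=RGRG U=WOWG F=OYGY D=YBYR B=WRWB
After move 3 (F'): F=YYOG U=WORR R=BGYG D=BOYR L=BGOW
After move 4 (U): U=RWRO F=BGOG R=WRYG B=BGWB L=YYOW
After move 5 (R'): R=RGWY U=RWRB F=BWOO D=BGYG B=RGOB
Query 1: F[3] = O
Query 2: F[2] = O
Query 3: B[3] = B
Query 4: U[3] = B
Query 5: F[1] = W
Query 6: B[1] = G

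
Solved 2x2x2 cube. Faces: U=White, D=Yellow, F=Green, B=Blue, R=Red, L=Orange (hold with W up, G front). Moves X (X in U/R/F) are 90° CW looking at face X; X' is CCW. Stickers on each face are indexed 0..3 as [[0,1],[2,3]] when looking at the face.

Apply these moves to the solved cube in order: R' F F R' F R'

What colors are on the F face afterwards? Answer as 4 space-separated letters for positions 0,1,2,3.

After move 1 (R'): R=RRRR U=WBWB F=GWGW D=YGYG B=YBYB
After move 2 (F): F=GGWW U=WBOO R=WRBR D=RRYG L=OYOG
After move 3 (F): F=WGWG U=WBGY R=OROR D=BWYG L=OROR
After move 4 (R'): R=RROO U=WYGY F=WBWY D=BGYG B=GBWB
After move 5 (F): F=WWYB U=WYRR R=GRYO D=ORYG L=OBOG
After move 6 (R'): R=ROGY U=WWRG F=WYYR D=OWYB B=GBRB
Query: F face = WYYR

Answer: W Y Y R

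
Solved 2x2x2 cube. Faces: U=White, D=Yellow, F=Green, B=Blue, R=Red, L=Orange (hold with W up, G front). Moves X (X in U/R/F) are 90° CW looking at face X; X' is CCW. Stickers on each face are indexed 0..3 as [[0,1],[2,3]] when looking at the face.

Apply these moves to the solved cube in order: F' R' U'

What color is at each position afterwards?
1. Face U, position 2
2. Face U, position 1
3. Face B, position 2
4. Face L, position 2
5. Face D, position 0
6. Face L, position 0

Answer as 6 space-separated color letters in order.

After move 1 (F'): F=GGGG U=WWRR R=YRYR D=OOYY L=OWOW
After move 2 (R'): R=RRYY U=WBRB F=GWGR D=OGYG B=YBOB
After move 3 (U'): U=BBWR F=OWGR R=GWYY B=RROB L=YBOW
Query 1: U[2] = W
Query 2: U[1] = B
Query 3: B[2] = O
Query 4: L[2] = O
Query 5: D[0] = O
Query 6: L[0] = Y

Answer: W B O O O Y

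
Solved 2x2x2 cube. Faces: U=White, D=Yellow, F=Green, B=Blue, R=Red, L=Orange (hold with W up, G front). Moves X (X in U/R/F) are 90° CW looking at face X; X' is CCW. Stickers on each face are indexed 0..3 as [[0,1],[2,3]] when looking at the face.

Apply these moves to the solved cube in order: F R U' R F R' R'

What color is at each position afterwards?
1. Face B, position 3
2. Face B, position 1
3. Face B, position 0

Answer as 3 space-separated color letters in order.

Answer: B W B

Derivation:
After move 1 (F): F=GGGG U=WWOO R=WRWR D=RRYY L=OYOY
After move 2 (R): R=WWRR U=WGOG F=GRGY D=RBYB B=OBWB
After move 3 (U'): U=GGWO F=OYGY R=GRRR B=WWWB L=OBOY
After move 4 (R): R=RGRR U=GYWY F=OBGB D=RWYW B=OWGB
After move 5 (F): F=GOBB U=GYYB R=WGYR D=RRYW L=OROW
After move 6 (R'): R=GRWY U=GGYO F=GYBB D=ROYB B=WWRB
After move 7 (R'): R=RYGW U=GRYW F=GGBO D=RYYB B=BWOB
Query 1: B[3] = B
Query 2: B[1] = W
Query 3: B[0] = B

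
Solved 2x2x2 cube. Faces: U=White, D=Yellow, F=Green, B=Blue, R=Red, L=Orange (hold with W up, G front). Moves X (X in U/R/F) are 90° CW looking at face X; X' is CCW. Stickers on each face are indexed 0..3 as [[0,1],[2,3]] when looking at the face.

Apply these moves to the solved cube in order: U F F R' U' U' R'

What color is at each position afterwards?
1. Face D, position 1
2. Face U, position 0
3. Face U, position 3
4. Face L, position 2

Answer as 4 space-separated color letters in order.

Answer: O O G O

Derivation:
After move 1 (U): U=WWWW F=RRGG R=BBRR B=OOBB L=GGOO
After move 2 (F): F=GRGR U=WWOG R=WBWR D=RBYY L=GYOY
After move 3 (F): F=GGRR U=WWYY R=OBGR D=WWYY L=GROB
After move 4 (R'): R=BROG U=WBYO F=GWRY D=WGYR B=YOWB
After move 5 (U'): U=BOWY F=GRRY R=GWOG B=BRWB L=YOOB
After move 6 (U'): U=OYBW F=YORY R=GROG B=GWWB L=BROB
After move 7 (R'): R=RGGO U=OWBG F=YYRW D=WOYY B=RWGB
Query 1: D[1] = O
Query 2: U[0] = O
Query 3: U[3] = G
Query 4: L[2] = O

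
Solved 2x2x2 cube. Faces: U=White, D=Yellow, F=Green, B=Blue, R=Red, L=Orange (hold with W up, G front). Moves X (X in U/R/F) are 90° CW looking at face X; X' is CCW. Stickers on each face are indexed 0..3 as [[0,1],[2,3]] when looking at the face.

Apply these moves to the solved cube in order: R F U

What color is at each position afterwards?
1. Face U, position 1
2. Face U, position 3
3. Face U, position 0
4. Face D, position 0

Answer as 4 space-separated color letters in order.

After move 1 (R): R=RRRR U=WGWG F=GYGY D=YBYB B=WBWB
After move 2 (F): F=GGYY U=WGOO R=WRGR D=RRYB L=OYOB
After move 3 (U): U=OWOG F=WRYY R=WBGR B=OYWB L=GGOB
Query 1: U[1] = W
Query 2: U[3] = G
Query 3: U[0] = O
Query 4: D[0] = R

Answer: W G O R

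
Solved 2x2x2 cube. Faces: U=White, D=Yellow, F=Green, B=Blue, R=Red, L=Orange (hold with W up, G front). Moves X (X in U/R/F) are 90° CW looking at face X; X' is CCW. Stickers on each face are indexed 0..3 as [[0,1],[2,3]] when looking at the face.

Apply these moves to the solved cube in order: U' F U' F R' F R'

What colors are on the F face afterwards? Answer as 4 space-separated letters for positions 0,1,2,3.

After move 1 (U'): U=WWWW F=OOGG R=GGRR B=RRBB L=BBOO
After move 2 (F): F=GOGO U=WWOB R=WGWR D=RGYY L=BYOY
After move 3 (U'): U=WBWO F=BYGO R=GOWR B=WGBB L=RROY
After move 4 (F): F=GBOY U=WBYR R=WOOR D=WGYY L=RROG
After move 5 (R'): R=ORWO U=WBYW F=GBOR D=WBYY B=YGGB
After move 6 (F): F=OGRB U=WBGR R=YRWO D=WOYY L=RWOB
After move 7 (R'): R=ROYW U=WGGY F=OBRR D=WGYB B=YGOB
Query: F face = OBRR

Answer: O B R R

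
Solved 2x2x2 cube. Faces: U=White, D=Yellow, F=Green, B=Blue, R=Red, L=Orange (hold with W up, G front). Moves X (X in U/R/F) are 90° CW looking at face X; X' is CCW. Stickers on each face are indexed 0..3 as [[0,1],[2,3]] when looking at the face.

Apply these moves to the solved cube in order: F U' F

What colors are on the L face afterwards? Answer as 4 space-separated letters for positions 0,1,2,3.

Answer: B R O R

Derivation:
After move 1 (F): F=GGGG U=WWOO R=WRWR D=RRYY L=OYOY
After move 2 (U'): U=WOWO F=OYGG R=GGWR B=WRBB L=BBOY
After move 3 (F): F=GOGY U=WOYB R=WGOR D=WGYY L=BROR
Query: L face = BROR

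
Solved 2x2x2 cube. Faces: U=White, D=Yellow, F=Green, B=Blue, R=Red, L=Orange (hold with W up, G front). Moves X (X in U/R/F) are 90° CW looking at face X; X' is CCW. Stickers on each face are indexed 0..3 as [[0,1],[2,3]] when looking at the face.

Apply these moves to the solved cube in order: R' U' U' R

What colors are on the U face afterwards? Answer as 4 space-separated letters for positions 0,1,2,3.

After move 1 (R'): R=RRRR U=WBWB F=GWGW D=YGYG B=YBYB
After move 2 (U'): U=BBWW F=OOGW R=GWRR B=RRYB L=YBOO
After move 3 (U'): U=BWBW F=YBGW R=OORR B=GWYB L=RROO
After move 4 (R): R=RORO U=BBBW F=YGGG D=YYYG B=WWWB
Query: U face = BBBW

Answer: B B B W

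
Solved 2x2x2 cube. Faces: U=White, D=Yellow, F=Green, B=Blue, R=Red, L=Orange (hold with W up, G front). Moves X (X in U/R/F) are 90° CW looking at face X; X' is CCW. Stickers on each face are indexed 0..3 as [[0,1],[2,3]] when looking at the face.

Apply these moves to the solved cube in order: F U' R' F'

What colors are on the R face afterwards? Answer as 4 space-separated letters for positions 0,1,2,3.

Answer: Y R R W

Derivation:
After move 1 (F): F=GGGG U=WWOO R=WRWR D=RRYY L=OYOY
After move 2 (U'): U=WOWO F=OYGG R=GGWR B=WRBB L=BBOY
After move 3 (R'): R=GRGW U=WBWW F=OOGO D=RYYG B=YRRB
After move 4 (F'): F=OOOG U=WBGG R=YRRW D=BYYG L=BWOW
Query: R face = YRRW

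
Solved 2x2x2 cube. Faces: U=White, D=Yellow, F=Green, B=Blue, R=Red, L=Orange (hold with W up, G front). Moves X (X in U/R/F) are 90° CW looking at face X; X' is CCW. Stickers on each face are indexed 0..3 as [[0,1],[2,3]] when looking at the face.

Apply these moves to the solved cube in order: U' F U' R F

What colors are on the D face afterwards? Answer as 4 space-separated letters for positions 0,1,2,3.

Answer: R W Y W

Derivation:
After move 1 (U'): U=WWWW F=OOGG R=GGRR B=RRBB L=BBOO
After move 2 (F): F=GOGO U=WWOB R=WGWR D=RGYY L=BYOY
After move 3 (U'): U=WBWO F=BYGO R=GOWR B=WGBB L=RROY
After move 4 (R): R=WGRO U=WYWO F=BGGY D=RBYW B=OGBB
After move 5 (F): F=GBYG U=WYYR R=WGOO D=RWYW L=RROB
Query: D face = RWYW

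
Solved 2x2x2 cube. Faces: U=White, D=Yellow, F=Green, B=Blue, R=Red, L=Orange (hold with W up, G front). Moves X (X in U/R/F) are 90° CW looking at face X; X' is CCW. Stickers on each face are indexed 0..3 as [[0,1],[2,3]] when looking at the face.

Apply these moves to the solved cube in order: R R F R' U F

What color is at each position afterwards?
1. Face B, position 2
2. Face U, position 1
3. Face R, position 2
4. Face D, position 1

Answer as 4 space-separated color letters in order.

After move 1 (R): R=RRRR U=WGWG F=GYGY D=YBYB B=WBWB
After move 2 (R): R=RRRR U=WYWY F=GBGB D=YWYW B=GBGB
After move 3 (F): F=GGBB U=WYOO R=WRYR D=RRYW L=OYOW
After move 4 (R'): R=RRWY U=WGOG F=GYBO D=RGYB B=WBRB
After move 5 (U): U=OWGG F=RRBO R=WBWY B=OYRB L=GYOW
After move 6 (F): F=BROR U=OWWY R=GBGY D=WWYB L=GROG
Query 1: B[2] = R
Query 2: U[1] = W
Query 3: R[2] = G
Query 4: D[1] = W

Answer: R W G W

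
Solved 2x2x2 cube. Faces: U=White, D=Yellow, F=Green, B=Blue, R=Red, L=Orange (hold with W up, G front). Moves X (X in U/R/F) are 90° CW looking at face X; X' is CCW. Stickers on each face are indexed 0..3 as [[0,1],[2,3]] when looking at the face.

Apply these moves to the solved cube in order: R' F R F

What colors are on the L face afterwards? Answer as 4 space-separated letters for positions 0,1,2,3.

After move 1 (R'): R=RRRR U=WBWB F=GWGW D=YGYG B=YBYB
After move 2 (F): F=GGWW U=WBOO R=WRBR D=RRYG L=OYOG
After move 3 (R): R=BWRR U=WGOW F=GRWG D=RYYY B=OBBB
After move 4 (F): F=WGGR U=WGGY R=OWWR D=RBYY L=OROY
Query: L face = OROY

Answer: O R O Y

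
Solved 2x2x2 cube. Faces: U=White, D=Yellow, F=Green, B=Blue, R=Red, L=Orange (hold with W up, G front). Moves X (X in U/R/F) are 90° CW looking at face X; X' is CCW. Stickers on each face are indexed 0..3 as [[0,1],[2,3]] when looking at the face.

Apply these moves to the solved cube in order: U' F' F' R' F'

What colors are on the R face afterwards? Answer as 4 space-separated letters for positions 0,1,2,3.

Answer: G R W B

Derivation:
After move 1 (U'): U=WWWW F=OOGG R=GGRR B=RRBB L=BBOO
After move 2 (F'): F=OGOG U=WWGR R=YGYR D=BOYY L=BWOW
After move 3 (F'): F=GGOO U=WWYY R=OGBR D=WWYY L=BROG
After move 4 (R'): R=GROB U=WBYR F=GWOY D=WGYO B=YRWB
After move 5 (F'): F=WYGO U=WBGO R=GRWB D=RGYO L=BROY
Query: R face = GRWB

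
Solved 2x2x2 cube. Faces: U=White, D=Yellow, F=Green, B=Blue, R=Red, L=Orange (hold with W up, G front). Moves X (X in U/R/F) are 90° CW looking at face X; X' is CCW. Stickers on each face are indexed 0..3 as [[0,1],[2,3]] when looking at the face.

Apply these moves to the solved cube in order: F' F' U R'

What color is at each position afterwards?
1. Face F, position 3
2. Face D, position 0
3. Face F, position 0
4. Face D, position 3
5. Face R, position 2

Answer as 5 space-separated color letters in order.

After move 1 (F'): F=GGGG U=WWRR R=YRYR D=OOYY L=OWOW
After move 2 (F'): F=GGGG U=WWYY R=OROR D=WWYY L=OROR
After move 3 (U): U=YWYW F=ORGG R=BBOR B=ORBB L=GGOR
After move 4 (R'): R=BRBO U=YBYO F=OWGW D=WRYG B=YRWB
Query 1: F[3] = W
Query 2: D[0] = W
Query 3: F[0] = O
Query 4: D[3] = G
Query 5: R[2] = B

Answer: W W O G B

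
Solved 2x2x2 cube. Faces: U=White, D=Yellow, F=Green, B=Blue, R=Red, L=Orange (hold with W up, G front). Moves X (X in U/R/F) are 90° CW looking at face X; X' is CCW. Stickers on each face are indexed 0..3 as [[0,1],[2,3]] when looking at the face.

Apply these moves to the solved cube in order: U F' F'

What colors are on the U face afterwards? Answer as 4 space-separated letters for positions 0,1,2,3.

After move 1 (U): U=WWWW F=RRGG R=BBRR B=OOBB L=GGOO
After move 2 (F'): F=RGRG U=WWBR R=YBYR D=GOYY L=GWOW
After move 3 (F'): F=GGRR U=WWYY R=OBGR D=WWYY L=GROB
Query: U face = WWYY

Answer: W W Y Y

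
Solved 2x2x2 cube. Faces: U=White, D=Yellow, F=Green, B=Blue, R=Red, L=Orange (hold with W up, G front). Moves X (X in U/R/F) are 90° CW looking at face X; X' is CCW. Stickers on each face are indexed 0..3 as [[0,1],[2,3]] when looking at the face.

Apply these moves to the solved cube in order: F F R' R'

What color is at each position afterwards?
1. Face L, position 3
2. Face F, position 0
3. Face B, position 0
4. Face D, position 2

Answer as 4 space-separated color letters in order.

Answer: R G G Y

Derivation:
After move 1 (F): F=GGGG U=WWOO R=WRWR D=RRYY L=OYOY
After move 2 (F): F=GGGG U=WWYY R=OROR D=WWYY L=OROR
After move 3 (R'): R=RROO U=WBYB F=GWGY D=WGYG B=YBWB
After move 4 (R'): R=RORO U=WWYY F=GBGB D=WWYY B=GBGB
Query 1: L[3] = R
Query 2: F[0] = G
Query 3: B[0] = G
Query 4: D[2] = Y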